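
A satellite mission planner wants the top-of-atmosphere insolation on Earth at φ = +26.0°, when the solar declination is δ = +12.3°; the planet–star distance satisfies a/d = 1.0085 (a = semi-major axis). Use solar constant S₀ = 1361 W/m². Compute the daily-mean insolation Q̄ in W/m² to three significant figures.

Q̄ ≈ 454 W/m²

cos H₀ = −tan(+26.0°) tan(+12.300°) = -0.1063, H₀ = 1.6773 rad.
Bracket: H₀ sin φ sin δ + cos φ cos δ sin H₀ = 1.6773×0.43837×0.21303 + 0.89879×0.97705×0.99433 = 0.156636 + 0.873184 = 1.029820.
Inverse-square distance factor (a/d)² = 1.0085² = 1.017072.
Q̄ = (S₀/π) × 1.017072 × [bracket] = (1361/π) × 1.017072 × 1.029820 = 453.8 W/m².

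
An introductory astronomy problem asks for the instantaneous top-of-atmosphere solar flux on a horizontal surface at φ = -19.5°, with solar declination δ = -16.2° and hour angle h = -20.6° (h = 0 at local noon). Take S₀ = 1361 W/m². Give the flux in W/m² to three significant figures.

cos θ_z = sin φ sin δ + cos φ cos δ cos h = 0.093129 + 0.847333 = 0.940462.
Flux = S₀ · cos θ_z = 1361 × 0.940462 = 1280 W/m².

1.28e+03 W/m²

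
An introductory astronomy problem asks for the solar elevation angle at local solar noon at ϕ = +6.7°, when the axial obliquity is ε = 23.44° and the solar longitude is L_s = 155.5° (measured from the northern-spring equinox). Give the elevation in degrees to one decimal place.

87.2°

Solar declination: sin δ = sin ε · sin L_s = sin 23.44° × sin 155.5° = 0.16496, so δ = +9.495°.
At local noon the hour angle is zero, so the zenith angle equals |ϕ − δ| = |+6.7° − (+9.495°)| = 2.795°.
Elevation = 90° − 2.795° = 87.2°.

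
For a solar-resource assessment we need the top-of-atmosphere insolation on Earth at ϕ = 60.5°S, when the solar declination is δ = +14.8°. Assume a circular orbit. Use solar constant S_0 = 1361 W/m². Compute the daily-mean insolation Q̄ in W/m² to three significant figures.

Q̄ ≈ 77.9 W/m²

cos h₀ = −tan(-60.5°) tan(+14.800°) = 0.4670, h₀ = 1.0849 rad.
Bracket: h₀ sin ϕ sin δ + cos ϕ cos δ sin h₀ = 1.0849×-0.87036×0.25545 + 0.49242×0.96682×0.88426 = -0.241210 + 0.420980 = 0.179770.
Q̄ = (S_0/π) × [bracket] = (1361/π) × 0.179770 = 77.88 W/m².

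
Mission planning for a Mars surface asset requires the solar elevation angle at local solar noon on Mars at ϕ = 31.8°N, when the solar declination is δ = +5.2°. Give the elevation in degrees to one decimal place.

At local noon the hour angle is zero, so the zenith angle equals |ϕ − δ| = |+31.8° − (+5.200°)| = 26.600°.
Elevation = 90° − 26.600° = 63.4°.

63.4°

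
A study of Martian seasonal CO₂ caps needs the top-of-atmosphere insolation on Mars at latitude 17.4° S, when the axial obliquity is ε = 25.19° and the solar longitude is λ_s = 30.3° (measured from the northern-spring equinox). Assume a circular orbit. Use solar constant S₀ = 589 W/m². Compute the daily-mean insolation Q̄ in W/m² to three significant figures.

Solar declination: sin δ = sin ε · sin λ_s = sin 25.19° × sin 30.3° = 0.21474, so δ = +12.400°.
cos H₀ = −tan(-17.4°) tan(+12.400°) = 0.0689, H₀ = 1.5018 rad.
Bracket: H₀ sin φ sin δ + cos φ cos δ sin H₀ = 1.5018×-0.29904×0.21474 + 0.95424×0.97667×0.99762 = -0.096439 + 0.929759 = 0.833320.
Q̄ = (S₀/π) × [bracket] = (589/π) × 0.833320 = 156.2 W/m².

Q̄ ≈ 156 W/m²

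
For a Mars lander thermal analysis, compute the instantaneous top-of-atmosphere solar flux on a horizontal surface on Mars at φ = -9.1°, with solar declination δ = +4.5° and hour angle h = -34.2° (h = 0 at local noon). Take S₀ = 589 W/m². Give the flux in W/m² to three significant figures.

472 W/m²

cos θ_z = sin φ sin δ + cos φ cos δ cos h = -0.012409 + 0.814153 = 0.801744.
Flux = S₀ · cos θ_z = 589 × 0.801744 = 472.2 W/m².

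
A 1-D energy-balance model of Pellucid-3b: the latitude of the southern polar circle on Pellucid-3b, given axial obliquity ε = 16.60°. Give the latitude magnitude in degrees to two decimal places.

73.40°

The polar circle is the lowest latitude that experiences at least one full rotation of continuous darkness at the northern-summer solstice; it lies at |φ| = 90° − ε = 90° − 16.60° = 73.40°.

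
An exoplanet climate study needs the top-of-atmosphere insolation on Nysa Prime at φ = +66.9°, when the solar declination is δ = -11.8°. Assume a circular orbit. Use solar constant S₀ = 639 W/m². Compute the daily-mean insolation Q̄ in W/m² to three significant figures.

cos H₀ = −tan(+66.9°) tan(-11.800°) = 0.4898, H₀ = 1.0590 rad.
Bracket: H₀ sin φ sin δ + cos φ cos δ sin H₀ = 1.0590×0.91982×-0.20450 + 0.39234×0.97887×0.87184 = -0.199201 + 0.334830 = 0.135629.
Q̄ = (S₀/π) × [bracket] = (639/π) × 0.135629 = 27.59 W/m².

Q̄ ≈ 27.6 W/m²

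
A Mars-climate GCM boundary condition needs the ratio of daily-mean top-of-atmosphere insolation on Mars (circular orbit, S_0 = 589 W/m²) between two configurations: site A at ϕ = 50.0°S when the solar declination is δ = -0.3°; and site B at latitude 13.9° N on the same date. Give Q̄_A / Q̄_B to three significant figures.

— Configuration A (ϕ=-50.0°):
cos h₀ = −tan(-50.0°) tan(-0.300°) = -0.0062, h₀ = 1.5770 rad.
Bracket: h₀ sin ϕ sin δ + cos ϕ cos δ sin h₀ = 1.5770×-0.76604×-0.00524 + 0.64279×0.99999×0.99998 = 0.006330 + 0.642771 = 0.649101.
Q̄ = (S_0/π) × [bracket] = (589/π) × 0.649101 = 121.70 W/m².
— Configuration B (ϕ=+13.9°):
cos h₀ = −tan(+13.9°) tan(-0.300°) = 0.0013, h₀ = 1.5695 rad.
Bracket: h₀ sin ϕ sin δ + cos ϕ cos δ sin h₀ = 1.5695×0.24023×-0.00524 + 0.97072×0.99999×1.00000 = -0.001976 + 0.970710 = 0.968734.
Q̄ = (S_0/π) × [bracket] = (589/π) × 0.968734 = 181.62 W/m².
Ratio Q̄_A / Q̄_B = 121.70 / 181.62 = 0.6701.

Q̄_A / Q̄_B ≈ 0.670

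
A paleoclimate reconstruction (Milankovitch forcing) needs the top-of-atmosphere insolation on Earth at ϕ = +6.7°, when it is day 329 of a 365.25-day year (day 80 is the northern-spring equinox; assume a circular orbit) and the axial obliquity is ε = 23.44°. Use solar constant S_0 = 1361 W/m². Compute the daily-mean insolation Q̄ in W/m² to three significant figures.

Q̄ ≈ 373 W/m²

Solar longitude: L_s = 360° × (329 − 80)/365.25 = 245.421°.
sin δ = sin 23.44° × sin 245.421° = -0.36174, so δ = -21.207°.
cos h₀ = −tan(+6.7°) tan(-21.207°) = 0.0456, h₀ = 1.5252 rad.
Bracket: h₀ sin ϕ sin δ + cos ϕ cos δ sin h₀ = 1.5252×0.11667×-0.36174 + 0.99317×0.93228×0.99896 = -0.064370 + 0.924950 = 0.860580.
Q̄ = (S_0/π) × [bracket] = (1361/π) × 0.860580 = 372.8 W/m².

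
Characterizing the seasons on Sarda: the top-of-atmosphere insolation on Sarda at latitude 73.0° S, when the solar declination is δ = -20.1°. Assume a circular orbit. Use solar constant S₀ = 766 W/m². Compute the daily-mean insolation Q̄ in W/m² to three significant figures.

Q̄ ≈ 252 W/m²

cos H₀ = −tan(-73.0°) tan(-20.100°) = -1.1970 ≤ −1 ⇒ polar day, H₀ = π.
Bracket: H₀ sin φ sin δ + cos φ cos δ sin H₀ = 3.1416×-0.95630×-0.34366 + 0.29237×0.93909×0.00000 = 1.032462 + 0.000000 = 1.032462.
Q̄ = (S₀/π) × [bracket] = (766/π) × 1.032462 = 251.7 W/m².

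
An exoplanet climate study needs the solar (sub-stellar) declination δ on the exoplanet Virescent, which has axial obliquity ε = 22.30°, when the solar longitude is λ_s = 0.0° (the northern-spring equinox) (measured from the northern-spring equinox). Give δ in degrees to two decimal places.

sin δ = sin ε · sin λ_s = sin 22.30° × sin 0.0° = 0.000000.
δ = arcsin(0.000000) = +0.00°.

δ = +0.00°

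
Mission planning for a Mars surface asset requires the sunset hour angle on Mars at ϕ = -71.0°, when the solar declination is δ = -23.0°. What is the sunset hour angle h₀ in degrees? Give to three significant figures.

h₀ = 180°

Sunrise equation: cos h₀ = −tan ϕ · tan δ = -1.2328 ≤ −1, so the Sun never sets (polar day) and h₀ = π.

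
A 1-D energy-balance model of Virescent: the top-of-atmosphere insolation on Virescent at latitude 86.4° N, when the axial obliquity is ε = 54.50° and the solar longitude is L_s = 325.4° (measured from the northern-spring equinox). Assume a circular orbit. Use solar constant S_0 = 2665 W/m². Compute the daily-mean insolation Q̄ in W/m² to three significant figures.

Solar declination: sin δ = sin ε · sin L_s = sin 54.50° × sin 325.4° = -0.46229, so δ = -27.535°.
cos h₀ = −tan(+86.4°) tan(-27.535°) = 8.2865 ≥ 1 ⇒ polar night, h₀ = 0 and Q̄ = 0.

Q̄ ≈ 0.00 W/m²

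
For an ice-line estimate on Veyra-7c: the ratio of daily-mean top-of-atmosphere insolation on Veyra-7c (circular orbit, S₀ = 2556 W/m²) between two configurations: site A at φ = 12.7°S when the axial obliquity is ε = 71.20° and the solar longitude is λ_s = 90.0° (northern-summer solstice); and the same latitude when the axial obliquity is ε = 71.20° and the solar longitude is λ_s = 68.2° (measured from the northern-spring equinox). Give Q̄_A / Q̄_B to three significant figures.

— Configuration A (φ=-12.7°):
Solar declination: sin δ = sin ε · sin λ_s = sin 71.20° × sin 90.0° = 0.94665, so δ = +71.200°.
cos H₀ = −tan(-12.7°) tan(+71.200°) = 0.6620, H₀ = 0.8473 rad.
Bracket: H₀ sin φ sin δ + cos φ cos δ sin H₀ = 0.8473×-0.21985×0.94665 + 0.97553×0.32227×0.74951 = -0.176341 + 0.235634 = 0.059293.
Q̄ = (S₀/π) × [bracket] = (2556/π) × 0.059293 = 48.241 W/m².
— Configuration B (φ=-12.7°):
Solar declination: sin δ = sin ε · sin λ_s = sin 71.20° × sin 68.2° = 0.87895, so δ = +61.516°.
cos H₀ = −tan(-12.7°) tan(+61.516°) = 0.4153, H₀ = 1.1425 rad.
Bracket: H₀ sin φ sin δ + cos φ cos δ sin H₀ = 1.1425×-0.21985×0.87895 + 0.97553×0.47691×0.90967 = -0.220773 + 0.423215 = 0.202442.
Q̄ = (S₀/π) × [bracket] = (2556/π) × 0.202442 = 164.71 W/m².
Ratio Q̄_A / Q̄_B = 48.241 / 164.71 = 0.2929.

Q̄_A / Q̄_B ≈ 0.293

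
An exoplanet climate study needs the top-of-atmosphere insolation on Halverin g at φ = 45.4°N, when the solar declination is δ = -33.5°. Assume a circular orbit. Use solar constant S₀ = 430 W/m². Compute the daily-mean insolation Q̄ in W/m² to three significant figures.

Q̄ ≈ 14.5 W/m²

cos H₀ = −tan(+45.4°) tan(-33.500°) = 0.6712, H₀ = 0.8350 rad.
Bracket: H₀ sin φ sin δ + cos φ cos δ sin H₀ = 0.8350×0.71203×-0.55194 + 0.70215×0.83389×0.74128 = -0.328153 + 0.434031 = 0.105878.
Q̄ = (S₀/π) × [bracket] = (430/π) × 0.105878 = 14.49 W/m².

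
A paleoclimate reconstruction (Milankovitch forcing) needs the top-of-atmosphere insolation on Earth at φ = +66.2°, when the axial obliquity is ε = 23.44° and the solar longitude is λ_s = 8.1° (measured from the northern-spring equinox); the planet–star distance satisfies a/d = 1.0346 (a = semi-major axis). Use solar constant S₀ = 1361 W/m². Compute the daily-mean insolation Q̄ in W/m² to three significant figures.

Q̄ ≈ 226 W/m²

Solar declination: sin δ = sin ε · sin λ_s = sin 23.44° × sin 8.1° = 0.05605, so δ = +3.213°.
cos H₀ = −tan(+66.2°) tan(+3.213°) = -0.1273, H₀ = 1.6984 rad.
Bracket: H₀ sin φ sin δ + cos φ cos δ sin H₀ = 1.6984×0.91496×0.05605 + 0.40355×0.99843×0.99187 = 0.087100 + 0.399641 = 0.486741.
Inverse-square distance factor (a/d)² = 1.0346² = 1.070397.
Q̄ = (S₀/π) × 1.070397 × [bracket] = (1361/π) × 1.070397 × 0.486741 = 225.7 W/m².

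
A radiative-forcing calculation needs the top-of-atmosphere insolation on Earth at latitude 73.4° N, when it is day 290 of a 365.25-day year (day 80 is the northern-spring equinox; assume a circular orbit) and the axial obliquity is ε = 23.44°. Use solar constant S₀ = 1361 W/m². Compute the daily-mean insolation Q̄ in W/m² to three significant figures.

Solar longitude: λ_s = 360° × (290 − 80)/365.25 = 206.982°.
sin δ = sin 23.44° × sin 206.982° = -0.18048, so δ = -10.398°.
cos H₀ = −tan(+73.4°) tan(-10.398°) = 0.6155, H₀ = 0.9078 rad.
Bracket: H₀ sin φ sin δ + cos φ cos δ sin H₀ = 0.9078×0.95832×-0.18048 + 0.28569×0.98358×0.78813 = -0.157011 + 0.221464 = 0.064453.
Q̄ = (S₀/π) × [bracket] = (1361/π) × 0.064453 = 27.92 W/m².

Q̄ ≈ 27.9 W/m²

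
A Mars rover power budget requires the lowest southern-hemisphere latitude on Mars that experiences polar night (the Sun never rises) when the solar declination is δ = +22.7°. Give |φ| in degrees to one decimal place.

|φ| = 67.3°

Polar night requires cos H₀ = −tan φ tan δ ≥ 1, i.e. tan φ tan δ ≤ −1.
The boundary is |tan φ| · |tan δ| = 1, so |φ| = 90° − |δ| = 90° − 22.7° = 67.3° in the southern hemisphere.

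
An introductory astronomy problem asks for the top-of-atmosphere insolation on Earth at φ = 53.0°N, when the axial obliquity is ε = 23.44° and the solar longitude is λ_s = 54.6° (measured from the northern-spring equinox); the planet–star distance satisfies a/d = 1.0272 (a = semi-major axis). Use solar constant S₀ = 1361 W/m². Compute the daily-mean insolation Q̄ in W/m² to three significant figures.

Solar declination: sin δ = sin ε · sin λ_s = sin 23.44° × sin 54.6° = 0.32425, so δ = +18.920°.
cos H₀ = −tan(+53.0°) tan(+18.920°) = -0.4549, H₀ = 2.0430 rad.
Bracket: H₀ sin φ sin δ + cos φ cos δ sin H₀ = 2.0430×0.79864×0.32425 + 0.60182×0.94597×0.89056 = 0.529053 + 0.506999 = 1.036052.
Inverse-square distance factor (a/d)² = 1.0272² = 1.055140.
Q̄ = (S₀/π) × 1.055140 × [bracket] = (1361/π) × 1.055140 × 1.036052 = 473.6 W/m².

Q̄ ≈ 474 W/m²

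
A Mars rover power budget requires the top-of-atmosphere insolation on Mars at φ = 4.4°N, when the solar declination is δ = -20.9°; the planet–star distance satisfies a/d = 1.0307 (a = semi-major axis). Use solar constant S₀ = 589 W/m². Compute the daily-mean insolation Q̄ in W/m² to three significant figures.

cos H₀ = −tan(+4.4°) tan(-20.900°) = 0.0294, H₀ = 1.5414 rad.
Bracket: H₀ sin φ sin δ + cos φ cos δ sin H₀ = 1.5414×0.07672×-0.35674 + 0.99705×0.93420×0.99957 = -0.042187 + 0.931044 = 0.888857.
Inverse-square distance factor (a/d)² = 1.0307² = 1.062342.
Q̄ = (S₀/π) × 1.062342 × [bracket] = (589/π) × 1.062342 × 0.888857 = 177.0 W/m².

Q̄ ≈ 177 W/m²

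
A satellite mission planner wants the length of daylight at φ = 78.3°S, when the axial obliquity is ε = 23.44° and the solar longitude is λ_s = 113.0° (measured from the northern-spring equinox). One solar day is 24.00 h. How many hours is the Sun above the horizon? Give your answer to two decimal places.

Solar declination: sin δ = sin ε · sin λ_s = sin 23.44° × sin 113.0° = 0.36617, so δ = +21.479°.
cos H₀ = −tan φ · tan δ = 1.9001 ≥ 1, so the Sun never rises (polar night) and H₀ = 0.
Daylight = 2H₀/(2π) × 24.00 h = (0.0000/π) × 24.00 = 0.00 h.

0.00 h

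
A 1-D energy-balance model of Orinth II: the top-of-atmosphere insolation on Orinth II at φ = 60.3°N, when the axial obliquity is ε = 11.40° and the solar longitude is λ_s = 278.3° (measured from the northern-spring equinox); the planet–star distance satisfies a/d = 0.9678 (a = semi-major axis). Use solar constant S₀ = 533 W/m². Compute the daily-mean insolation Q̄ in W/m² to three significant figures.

Q̄ ≈ 39.6 W/m²

Solar declination: sin δ = sin ε · sin λ_s = sin 11.40° × sin 278.3° = -0.19559, so δ = -11.279°.
cos H₀ = −tan(+60.3°) tan(-11.279°) = 0.3497, H₀ = 1.2136 rad.
Bracket: H₀ sin φ sin δ + cos φ cos δ sin H₀ = 1.2136×0.86863×-0.19559 + 0.49546×0.98069×0.93688 = -0.206185 + 0.455223 = 0.249038.
Inverse-square distance factor (a/d)² = 0.9678² = 0.936637.
Q̄ = (S₀/π) × 0.936637 × [bracket] = (533/π) × 0.936637 × 0.249038 = 39.57 W/m².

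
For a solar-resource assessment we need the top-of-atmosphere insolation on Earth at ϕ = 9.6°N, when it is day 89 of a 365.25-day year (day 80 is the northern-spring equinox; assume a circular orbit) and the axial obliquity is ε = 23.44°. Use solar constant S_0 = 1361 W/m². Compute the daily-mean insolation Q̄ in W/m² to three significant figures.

Q̄ ≈ 433 W/m²

Solar longitude: L_s = 360° × (89 − 80)/365.25 = 8.871°.
sin δ = sin 23.44° × sin 8.871° = 0.06134, so δ = +3.517°.
cos h₀ = −tan(+9.6°) tan(+3.517°) = -0.0104, h₀ = 1.5812 rad.
Bracket: h₀ sin ϕ sin δ + cos ϕ cos δ sin h₀ = 1.5812×0.16677×0.06134 + 0.98600×0.99812×0.99995 = 0.016175 + 0.984097 = 1.000272.
Q̄ = (S_0/π) × [bracket] = (1361/π) × 1.000272 = 433.3 W/m².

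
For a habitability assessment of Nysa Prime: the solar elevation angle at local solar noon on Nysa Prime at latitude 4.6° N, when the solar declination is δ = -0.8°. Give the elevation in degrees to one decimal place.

At local noon the hour angle is zero, so the zenith angle equals |ϕ − δ| = |+4.6° − (-0.800°)| = 5.400°.
Elevation = 90° − 5.400° = 84.6°.

84.6°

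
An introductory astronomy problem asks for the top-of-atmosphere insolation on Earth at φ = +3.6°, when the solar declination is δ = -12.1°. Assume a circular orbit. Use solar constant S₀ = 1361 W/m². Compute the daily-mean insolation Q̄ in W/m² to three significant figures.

Q̄ ≈ 414 W/m²

cos H₀ = −tan(+3.6°) tan(-12.100°) = 0.0135, H₀ = 1.5573 rad.
Bracket: H₀ sin φ sin δ + cos φ cos δ sin H₀ = 1.5573×0.06279×-0.20962 + 0.99803×0.97778×0.99991 = -0.020497 + 0.975766 = 0.955269.
Q̄ = (S₀/π) × [bracket] = (1361/π) × 0.955269 = 413.8 W/m².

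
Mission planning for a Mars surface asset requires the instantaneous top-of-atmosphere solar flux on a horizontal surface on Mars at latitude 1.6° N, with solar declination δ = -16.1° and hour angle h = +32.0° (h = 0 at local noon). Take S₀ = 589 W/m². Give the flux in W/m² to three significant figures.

475 W/m²

cos θ_z = sin φ sin δ + cos φ cos δ cos h = -0.007743 + 0.814469 = 0.806726.
Flux = S₀ · cos θ_z = 589 × 0.806726 = 475.2 W/m².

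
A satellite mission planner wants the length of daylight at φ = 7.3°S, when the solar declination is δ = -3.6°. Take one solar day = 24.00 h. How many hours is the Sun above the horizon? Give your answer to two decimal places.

12.06 h

cos H₀ = −tan φ · tan δ = −tan(-7.3°) × tan(-3.600°) = -0.0081, so H₀ = 1.5789 rad = 90.46°.
Daylight = 2H₀/(2π) × 24.00 h = (1.5789/π) × 24.00 = 12.06 h.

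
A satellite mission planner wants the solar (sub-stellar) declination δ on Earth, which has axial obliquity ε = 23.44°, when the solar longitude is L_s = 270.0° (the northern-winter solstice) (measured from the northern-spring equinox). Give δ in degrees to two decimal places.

sin δ = sin ε · sin L_s = sin 23.44° × sin 270.0° = -0.397789.
δ = arcsin(-0.397789) = -23.44°.

δ = -23.44°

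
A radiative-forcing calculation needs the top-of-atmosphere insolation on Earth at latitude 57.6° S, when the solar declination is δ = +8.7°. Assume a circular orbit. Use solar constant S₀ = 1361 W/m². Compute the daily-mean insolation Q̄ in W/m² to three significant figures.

cos H₀ = −tan(-57.6°) tan(+8.700°) = 0.2411, H₀ = 1.3273 rad.
Bracket: H₀ sin φ sin δ + cos φ cos δ sin H₀ = 1.3273×-0.84433×0.15126 + 0.53583×0.98849×0.97049 = -0.169514 + 0.514032 = 0.344518.
Q̄ = (S₀/π) × [bracket] = (1361/π) × 0.344518 = 149.3 W/m².

Q̄ ≈ 149 W/m²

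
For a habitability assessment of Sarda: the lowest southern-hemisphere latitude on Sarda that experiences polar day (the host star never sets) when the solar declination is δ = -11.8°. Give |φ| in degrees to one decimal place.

Polar day requires cos H₀ = −tan φ tan δ ≤ −1, i.e. tan φ tan δ ≥ 1.
The boundary is |tan φ| · |tan δ| = 1, so |φ| = 90° − |δ| = 90° − 11.8° = 78.2° in the southern hemisphere.

|φ| = 78.2°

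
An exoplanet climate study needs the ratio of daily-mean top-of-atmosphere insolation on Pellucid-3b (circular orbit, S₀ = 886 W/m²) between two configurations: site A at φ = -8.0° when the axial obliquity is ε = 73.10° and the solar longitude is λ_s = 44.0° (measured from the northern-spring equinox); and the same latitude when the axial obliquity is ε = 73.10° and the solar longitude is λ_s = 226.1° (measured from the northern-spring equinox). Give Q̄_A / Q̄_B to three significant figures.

Q̄_A / Q̄_B ≈ 0.687

— Configuration A (φ=-8.0°):
Solar declination: sin δ = sin ε · sin λ_s = sin 73.10° × sin 44.0° = 0.66466, so δ = +41.656°.
cos H₀ = −tan(-8.0°) tan(+41.656°) = 0.1250, H₀ = 1.4454 rad.
Bracket: H₀ sin φ sin δ + cos φ cos δ sin H₀ = 1.4454×-0.13917×0.66466 + 0.99027×0.74715×0.99215 = -0.133701 + 0.734072 = 0.600371.
Q̄ = (S₀/π) × [bracket] = (886/π) × 0.600371 = 169.32 W/m².
— Configuration B (φ=-8.0°):
Solar declination: sin δ = sin ε · sin λ_s = sin 73.10° × sin 226.1° = -0.68943, so δ = -43.585°.
cos H₀ = −tan(-8.0°) tan(-43.585°) = -0.1338, H₀ = 1.7050 rad.
Bracket: H₀ sin φ sin δ + cos φ cos δ sin H₀ = 1.7050×-0.13917×-0.68943 + 0.99027×0.72435×0.99101 = 0.163591 + 0.710854 = 0.874445.
Q̄ = (S₀/π) × [bracket] = (886/π) × 0.874445 = 246.61 W/m².
Ratio Q̄_A / Q̄_B = 169.32 / 246.61 = 0.6866.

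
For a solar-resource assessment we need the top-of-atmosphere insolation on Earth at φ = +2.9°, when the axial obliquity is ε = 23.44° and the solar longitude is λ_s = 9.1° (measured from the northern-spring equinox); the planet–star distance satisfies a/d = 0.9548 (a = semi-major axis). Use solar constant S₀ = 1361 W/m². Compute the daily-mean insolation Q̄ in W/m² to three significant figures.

Solar declination: sin δ = sin ε · sin λ_s = sin 23.44° × sin 9.1° = 0.06291, so δ = +3.607°.
cos H₀ = −tan(+2.9°) tan(+3.607°) = -0.0032, H₀ = 1.5740 rad.
Bracket: H₀ sin φ sin δ + cos φ cos δ sin H₀ = 1.5740×0.05059×0.06291 + 0.99872×0.99802×0.99999 = 0.005009 + 0.996733 = 1.001742.
Inverse-square distance factor (a/d)² = 0.9548² = 0.911643.
Q̄ = (S₀/π) × 0.911643 × [bracket] = (1361/π) × 0.911643 × 1.001742 = 395.6 W/m².

Q̄ ≈ 396 W/m²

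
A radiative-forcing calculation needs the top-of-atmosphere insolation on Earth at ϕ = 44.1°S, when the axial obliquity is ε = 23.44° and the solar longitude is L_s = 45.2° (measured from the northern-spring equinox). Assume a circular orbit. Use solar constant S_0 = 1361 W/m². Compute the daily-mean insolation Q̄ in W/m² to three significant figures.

Solar declination: sin δ = sin ε · sin L_s = sin 23.44° × sin 45.2° = 0.28226, so δ = +16.395°.
cos h₀ = −tan(-44.1°) tan(+16.395°) = 0.2851, h₀ = 1.2817 rad.
Bracket: h₀ sin ϕ sin δ + cos ϕ cos δ sin h₀ = 1.2817×-0.69591×0.28226 + 0.71813×0.95934×0.95849 = -0.251761 + 0.660333 = 0.408572.
Q̄ = (S_0/π) × [bracket] = (1361/π) × 0.408572 = 177.0 W/m².

Q̄ ≈ 177 W/m²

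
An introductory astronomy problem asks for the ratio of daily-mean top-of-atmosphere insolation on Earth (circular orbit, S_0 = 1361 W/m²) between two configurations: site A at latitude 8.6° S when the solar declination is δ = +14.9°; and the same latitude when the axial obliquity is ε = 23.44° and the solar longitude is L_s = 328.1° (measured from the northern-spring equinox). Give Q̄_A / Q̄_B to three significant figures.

Q̄_A / Q̄_B ≈ 0.881

— Configuration A (ϕ=-8.6°):
cos h₀ = −tan(-8.6°) tan(+14.900°) = 0.0402, h₀ = 1.5305 rad.
Bracket: h₀ sin ϕ sin δ + cos ϕ cos δ sin h₀ = 1.5305×-0.14954×0.25713 + 0.98876×0.96638×0.99919 = -0.058850 + 0.954744 = 0.895894.
Q̄ = (S_0/π) × [bracket] = (1361/π) × 0.895894 = 388.12 W/m².
— Configuration B (ϕ=-8.6°):
Solar declination: sin δ = sin ε · sin L_s = sin 23.44° × sin 328.1° = -0.21021, so δ = -12.134°.
cos h₀ = −tan(-8.6°) tan(-12.134°) = -0.0325, h₀ = 1.6033 rad.
Bracket: h₀ sin ϕ sin δ + cos ϕ cos δ sin h₀ = 1.6033×-0.14954×-0.21021 + 0.98876×0.97766×0.99947 = 0.050399 + 0.966159 = 1.016558.
Q̄ = (S_0/π) × [bracket] = (1361/π) × 1.016558 = 440.39 W/m².
Ratio Q̄_A / Q̄_B = 388.12 / 440.39 = 0.8813.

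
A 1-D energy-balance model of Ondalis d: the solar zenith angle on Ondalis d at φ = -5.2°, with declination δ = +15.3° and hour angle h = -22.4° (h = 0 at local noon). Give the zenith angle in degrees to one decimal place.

cos θ_z = sin φ sin δ + cos φ cos δ cos h = -0.023915 + 0.888108 = 0.864193.
θ_z = arccos(0.864193) = 30.2°.

θ_z = 30.2°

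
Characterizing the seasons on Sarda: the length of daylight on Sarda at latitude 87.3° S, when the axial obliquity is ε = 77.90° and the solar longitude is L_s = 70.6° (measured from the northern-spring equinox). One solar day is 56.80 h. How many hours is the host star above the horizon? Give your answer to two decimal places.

0.00 h

Solar declination: sin δ = sin ε · sin L_s = sin 77.90° × sin 70.6° = 0.92227, so δ = +67.260°.
cos h₀ = −tan ϕ · tan δ = 50.5924 ≥ 1, so the host star never rises (polar night) and h₀ = 0.
Daylight = 2h₀/(2π) × 56.80 h = (0.0000/π) × 56.80 = 0.00 h.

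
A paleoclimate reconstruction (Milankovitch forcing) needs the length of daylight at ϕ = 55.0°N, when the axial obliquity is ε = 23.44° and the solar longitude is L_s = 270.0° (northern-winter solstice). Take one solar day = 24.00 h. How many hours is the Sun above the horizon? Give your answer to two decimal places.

6.90 h

Solar declination: sin δ = sin ε · sin L_s = sin 23.44° × sin 270.0° = -0.39779, so δ = -23.440°.
cos h₀ = −tan ϕ · tan δ = −tan(+55.0°) × tan(-23.440°) = 0.6192, so h₀ = 0.9031 rad = 51.74°.
Daylight = 2h₀/(2π) × 24.00 h = (0.9031/π) × 24.00 = 6.90 h.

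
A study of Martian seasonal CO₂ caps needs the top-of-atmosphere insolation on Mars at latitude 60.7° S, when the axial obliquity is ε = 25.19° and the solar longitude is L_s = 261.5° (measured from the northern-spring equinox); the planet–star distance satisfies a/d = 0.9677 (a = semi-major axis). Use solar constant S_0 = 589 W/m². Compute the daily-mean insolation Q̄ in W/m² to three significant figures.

Q̄ ≈ 208 W/m²

Solar declination: sin δ = sin ε · sin L_s = sin 25.19° × sin 261.5° = -0.42095, so δ = -24.894°.
cos h₀ = −tan(-60.7°) tan(-24.894°) = -0.8270, h₀ = 2.5445 rad.
Bracket: h₀ sin ϕ sin δ + cos ϕ cos δ sin h₀ = 2.5445×-0.87207×-0.42095 + 0.48938×0.90709×0.56227 = 0.934081 + 0.249598 = 1.183679.
Inverse-square distance factor (a/d)² = 0.9677² = 0.936443.
Q̄ = (S_0/π) × 0.936443 × [bracket] = (589/π) × 0.936443 × 1.183679 = 207.8 W/m².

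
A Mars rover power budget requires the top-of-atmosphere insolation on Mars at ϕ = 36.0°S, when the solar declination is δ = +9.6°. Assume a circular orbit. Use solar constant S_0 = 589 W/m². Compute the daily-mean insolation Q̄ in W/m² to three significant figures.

cos h₀ = −tan(-36.0°) tan(+9.600°) = 0.1229, h₀ = 1.4476 rad.
Bracket: h₀ sin ϕ sin δ + cos ϕ cos δ sin h₀ = 1.4476×-0.58779×0.16677 + 0.80902×0.98600×0.99242 = -0.141902 + 0.791647 = 0.649745.
Q̄ = (S_0/π) × [bracket] = (589/π) × 0.649745 = 121.8 W/m².

Q̄ ≈ 122 W/m²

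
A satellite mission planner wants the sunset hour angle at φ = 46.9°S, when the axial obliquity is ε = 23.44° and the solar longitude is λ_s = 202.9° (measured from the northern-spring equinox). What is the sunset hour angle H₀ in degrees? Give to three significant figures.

H₀ = 99.6°

Solar declination: sin δ = sin ε · sin λ_s = sin 23.44° × sin 202.9° = -0.15479, so δ = -8.905°.
cos H₀ = −tan φ · tan δ = −tan(-46.9°) × tan(-8.905°) = -0.1674, so H₀ = 1.7390 rad = 99.64°.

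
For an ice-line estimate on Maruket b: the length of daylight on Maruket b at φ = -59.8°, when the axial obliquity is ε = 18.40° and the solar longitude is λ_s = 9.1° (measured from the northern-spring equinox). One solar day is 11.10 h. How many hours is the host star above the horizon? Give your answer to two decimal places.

5.25 h

Solar declination: sin δ = sin ε · sin λ_s = sin 18.40° × sin 9.1° = 0.04992, so δ = +2.862°.
cos H₀ = −tan φ · tan δ = −tan(-59.8°) × tan(+2.862°) = 0.0859, so H₀ = 1.4848 rad = 85.07°.
Daylight = 2H₀/(2π) × 11.10 h = (1.4848/π) × 11.10 = 5.25 h.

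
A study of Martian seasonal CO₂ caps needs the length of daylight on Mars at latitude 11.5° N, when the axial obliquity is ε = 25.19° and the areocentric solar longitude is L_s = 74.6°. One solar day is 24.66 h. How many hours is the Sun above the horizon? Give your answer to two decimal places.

sin δ = sin 25.19° × sin 74.6° = 0.41034, so δ = +24.226°.
cos h₀ = −tan ϕ · tan δ = −tan(+11.5°) × tan(+24.226°) = -0.0915, so h₀ = 1.6625 rad = 95.25°.
Daylight = 2h₀/(2π) × 24.66 h = (1.6625/π) × 24.66 = 13.05 h.

13.05 h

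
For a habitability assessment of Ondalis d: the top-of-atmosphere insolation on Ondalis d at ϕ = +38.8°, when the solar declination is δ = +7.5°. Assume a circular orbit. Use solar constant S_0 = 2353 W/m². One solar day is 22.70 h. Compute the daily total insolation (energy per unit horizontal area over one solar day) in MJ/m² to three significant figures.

55.4 MJ/m²

cos h₀ = −tan(+38.8°) tan(+7.500°) = -0.1059, h₀ = 1.6768 rad.
Bracket: h₀ sin ϕ sin δ + cos ϕ cos δ sin h₀ = 1.6768×0.62660×0.13053 + 0.77934×0.99144×0.99438 = 0.137146 + 0.768326 = 0.905472.
Q̄ = (S_0/π) × [bracket] = (2353/π) × 0.905472 = 678.18 W/m².
Daily total = Q̄ × 22.70 h × 3600 s/h = 678.18 × 22.70 × 3600 / 10⁶ = 55.42 MJ/m².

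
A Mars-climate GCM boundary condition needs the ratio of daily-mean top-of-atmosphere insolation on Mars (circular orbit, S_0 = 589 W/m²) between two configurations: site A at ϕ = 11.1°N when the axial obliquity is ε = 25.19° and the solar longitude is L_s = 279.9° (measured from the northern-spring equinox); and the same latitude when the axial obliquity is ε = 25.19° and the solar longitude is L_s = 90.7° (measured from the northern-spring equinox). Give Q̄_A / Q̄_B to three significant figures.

— Configuration A (ϕ=+11.1°):
Solar declination: sin δ = sin ε · sin L_s = sin 25.19° × sin 279.9° = -0.41928, so δ = -24.789°.
cos h₀ = −tan(+11.1°) tan(-24.789°) = 0.0906, h₀ = 1.4801 rad.
Bracket: h₀ sin ϕ sin δ + cos ϕ cos δ sin h₀ = 1.4801×0.19252×-0.41928 + 0.98129×0.90786×0.99589 = -0.119473 + 0.887212 = 0.767739.
Q̄ = (S_0/π) × [bracket] = (589/π) × 0.767739 = 143.94 W/m².
— Configuration B (ϕ=+11.1°):
Solar declination: sin δ = sin ε · sin L_s = sin 25.19° × sin 90.7° = 0.42559, so δ = +25.188°.
cos h₀ = −tan(+11.1°) tan(+25.188°) = -0.0923, h₀ = 1.6632 rad.
Bracket: h₀ sin ϕ sin δ + cos ϕ cos δ sin h₀ = 1.6632×0.19252×0.42559 + 0.98129×0.90492×0.99573 = 0.136274 + 0.884197 = 1.020471.
Q̄ = (S_0/π) × [bracket] = (589/π) × 1.020471 = 191.32 W/m².
Ratio Q̄_A / Q̄_B = 143.94 / 191.32 = 0.7524.

Q̄_A / Q̄_B ≈ 0.752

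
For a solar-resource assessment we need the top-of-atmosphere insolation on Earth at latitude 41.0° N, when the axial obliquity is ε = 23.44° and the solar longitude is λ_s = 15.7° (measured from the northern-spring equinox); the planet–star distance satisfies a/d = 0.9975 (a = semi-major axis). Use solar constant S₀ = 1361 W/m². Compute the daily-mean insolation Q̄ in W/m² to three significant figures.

Q̄ ≈ 373 W/m²

Solar declination: sin δ = sin ε · sin λ_s = sin 23.44° × sin 15.7° = 0.10764, so δ = +6.179°.
cos H₀ = −tan(+41.0°) tan(+6.179°) = -0.0941, H₀ = 1.6651 rad.
Bracket: H₀ sin φ sin δ + cos φ cos δ sin H₀ = 1.6651×0.65606×0.10764 + 0.75471×0.99419×0.99556 = 0.117587 + 0.746994 = 0.864581.
Inverse-square distance factor (a/d)² = 0.9975² = 0.995006.
Q̄ = (S₀/π) × 0.995006 × [bracket] = (1361/π) × 0.995006 × 0.864581 = 372.7 W/m².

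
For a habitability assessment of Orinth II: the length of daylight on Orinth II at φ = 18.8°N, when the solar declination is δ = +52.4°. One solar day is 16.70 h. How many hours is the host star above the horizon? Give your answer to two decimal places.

cos H₀ = −tan φ · tan δ = −tan(+18.8°) × tan(+52.400°) = -0.4421, so H₀ = 2.0287 rad = 116.24°.
Daylight = 2H₀/(2π) × 16.70 h = (2.0287/π) × 16.70 = 10.78 h.

10.78 h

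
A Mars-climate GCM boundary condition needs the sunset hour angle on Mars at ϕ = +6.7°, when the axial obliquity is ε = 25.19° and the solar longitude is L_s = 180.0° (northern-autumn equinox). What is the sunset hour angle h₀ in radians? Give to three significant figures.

h₀ = 1.57 rad

Solar declination: sin δ = sin ε · sin L_s = sin 25.19° × sin 180.0° = 0.00000, so δ = +0.000°.
cos h₀ = −tan ϕ · tan δ = −tan(+6.7°) × tan(+0.000°) = -0.0000, so h₀ = 1.5708 rad = 90.00°.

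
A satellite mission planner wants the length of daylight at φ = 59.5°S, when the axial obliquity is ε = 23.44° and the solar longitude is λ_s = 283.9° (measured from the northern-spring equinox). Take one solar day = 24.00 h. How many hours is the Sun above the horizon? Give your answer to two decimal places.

Solar declination: sin δ = sin ε · sin λ_s = sin 23.44° × sin 283.9° = -0.38614, so δ = -22.715°.
cos H₀ = −tan φ · tan δ = −tan(-59.5°) × tan(-22.715°) = -0.7107, so H₀ = 2.3612 rad = 135.29°.
Daylight = 2H₀/(2π) × 24.00 h = (2.3612/π) × 24.00 = 18.04 h.

18.04 h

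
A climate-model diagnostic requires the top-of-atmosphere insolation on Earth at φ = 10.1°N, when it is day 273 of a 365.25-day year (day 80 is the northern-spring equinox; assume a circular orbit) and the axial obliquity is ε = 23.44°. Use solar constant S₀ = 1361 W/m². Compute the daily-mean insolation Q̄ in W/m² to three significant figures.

Solar longitude: λ_s = 360° × (273 − 80)/365.25 = 190.226°.
sin δ = sin 23.44° × sin 190.226° = -0.07062, so δ = -4.050°.
cos H₀ = −tan(+10.1°) tan(-4.050°) = 0.0126, H₀ = 1.5582 rad.
Bracket: H₀ sin φ sin δ + cos φ cos δ sin H₀ = 1.5582×0.17537×-0.07062 + 0.98450×0.99750×0.99992 = -0.019298 + 0.981960 = 0.962662.
Q̄ = (S₀/π) × [bracket] = (1361/π) × 0.962662 = 417.0 W/m².

Q̄ ≈ 417 W/m²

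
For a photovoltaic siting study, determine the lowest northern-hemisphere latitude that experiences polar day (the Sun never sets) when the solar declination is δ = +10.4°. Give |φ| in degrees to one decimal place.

Polar day requires cos H₀ = −tan φ tan δ ≤ −1, i.e. tan φ tan δ ≥ 1.
The boundary is |tan φ| · |tan δ| = 1, so |φ| = 90° − |δ| = 90° − 10.4° = 79.6° in the northern hemisphere.

|φ| = 79.6°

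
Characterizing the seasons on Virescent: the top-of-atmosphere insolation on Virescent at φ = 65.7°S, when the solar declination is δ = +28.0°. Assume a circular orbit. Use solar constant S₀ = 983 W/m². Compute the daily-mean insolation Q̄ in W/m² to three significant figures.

cos H₀ = −tan(-65.7°) tan(+28.000°) = 1.1776 ≥ 1 ⇒ polar night, H₀ = 0 and Q̄ = 0.

Q̄ ≈ 0.00 W/m²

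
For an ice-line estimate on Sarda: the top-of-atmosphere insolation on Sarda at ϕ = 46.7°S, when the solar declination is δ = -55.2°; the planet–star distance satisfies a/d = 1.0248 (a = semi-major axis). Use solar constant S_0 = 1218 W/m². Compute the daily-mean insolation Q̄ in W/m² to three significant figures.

cos h₀ = −tan(-46.7°) tan(-55.200°) = -1.5268 ≤ −1 ⇒ polar day, h₀ = π.
Bracket: h₀ sin ϕ sin δ + cos ϕ cos δ sin h₀ = 3.1416×-0.72777×-0.82115 + 0.68582×0.57071×0.00000 = 1.877446 + 0.000000 = 1.877446.
Inverse-square distance factor (a/d)² = 1.0248² = 1.050215.
Q̄ = (S_0/π) × 1.050215 × [bracket] = (1218/π) × 1.050215 × 1.877446 = 764.4 W/m².

Q̄ ≈ 764 W/m²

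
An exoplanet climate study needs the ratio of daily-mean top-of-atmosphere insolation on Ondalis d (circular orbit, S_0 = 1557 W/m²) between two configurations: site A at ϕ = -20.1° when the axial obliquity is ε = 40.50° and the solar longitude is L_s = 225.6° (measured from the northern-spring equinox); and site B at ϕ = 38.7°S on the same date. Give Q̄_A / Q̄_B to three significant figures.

Q̄_A / Q̄_B ≈ 0.908

— Configuration A (ϕ=-20.1°):
Solar declination: sin δ = sin ε · sin L_s = sin 40.50° × sin 225.6° = -0.46401, so δ = -27.646°.
cos h₀ = −tan(-20.1°) tan(-27.646°) = -0.1917, h₀ = 1.7637 rad.
Bracket: h₀ sin ϕ sin δ + cos ϕ cos δ sin h₀ = 1.7637×-0.34366×-0.46401 + 0.93909×0.88583×0.98146 = 0.281243 + 0.816451 = 1.097694.
Q̄ = (S_0/π) × [bracket] = (1557/π) × 1.097694 = 544.03 W/m².
— Configuration B (ϕ=-38.7°):
cos h₀ = −tan(-38.7°) tan(-27.646°) = -0.4197, h₀ = 2.0039 rad.
Bracket: h₀ sin ϕ sin δ + cos ϕ cos δ sin h₀ = 2.0039×-0.62524×-0.46401 + 0.78043×0.88583×0.90768 = 0.581367 + 0.627505 = 1.208872.
Q̄ = (S_0/π) × [bracket] = (1557/π) × 1.208872 = 599.13 W/m².
Ratio Q̄_A / Q̄_B = 544.03 / 599.13 = 0.9080.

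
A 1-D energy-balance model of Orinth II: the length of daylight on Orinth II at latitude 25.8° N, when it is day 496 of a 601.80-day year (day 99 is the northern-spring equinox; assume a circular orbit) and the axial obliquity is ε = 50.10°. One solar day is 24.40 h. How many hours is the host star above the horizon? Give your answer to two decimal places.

8.92 h

Solar longitude: λ_s = 360° × (496 − 99)/601.80 = 237.488°.
sin δ = sin 50.10° × sin 237.488° = -0.64693, so δ = -40.311°.
cos H₀ = −tan φ · tan δ = −tan(+25.8°) × tan(-40.311°) = 0.4101, so H₀ = 1.1482 rad = 65.79°.
Daylight = 2H₀/(2π) × 24.40 h = (1.1482/π) × 24.40 = 8.92 h.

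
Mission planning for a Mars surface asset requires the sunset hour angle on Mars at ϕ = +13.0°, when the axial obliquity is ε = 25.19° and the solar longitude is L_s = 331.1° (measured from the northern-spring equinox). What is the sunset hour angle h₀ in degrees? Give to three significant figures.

Solar declination: sin δ = sin ε · sin L_s = sin 25.19° × sin 331.1° = -0.20570, so δ = -11.870°.
cos h₀ = −tan ϕ · tan δ = −tan(+13.0°) × tan(-11.870°) = 0.0485, so h₀ = 1.5223 rad = 87.22°.

h₀ = 87.2°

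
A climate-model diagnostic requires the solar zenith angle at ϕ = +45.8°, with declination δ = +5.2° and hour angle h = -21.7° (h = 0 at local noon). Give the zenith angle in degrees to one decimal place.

cos θ_z = sin ϕ sin δ + cos ϕ cos δ cos h = 0.064975 + 0.645093 = 0.710068.
θ_z = arccos(0.710068) = 44.8°.

θ_z = 44.8°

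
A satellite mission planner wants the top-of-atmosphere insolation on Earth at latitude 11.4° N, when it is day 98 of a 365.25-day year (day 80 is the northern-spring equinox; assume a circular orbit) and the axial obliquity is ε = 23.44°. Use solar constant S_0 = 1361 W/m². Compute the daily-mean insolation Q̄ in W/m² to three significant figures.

Q̄ ≈ 438 W/m²

Solar longitude: L_s = 360° × (98 − 80)/365.25 = 17.741°.
sin δ = sin 23.44° × sin 17.741° = 0.12121, so δ = +6.962°.
cos h₀ = −tan(+11.4°) tan(+6.962°) = -0.0246, h₀ = 1.5954 rad.
Bracket: h₀ sin ϕ sin δ + cos ϕ cos δ sin h₀ = 1.5954×0.19766×0.12121 + 0.98027×0.99263×0.99970 = 0.038223 + 0.972753 = 1.010976.
Q̄ = (S_0/π) × [bracket] = (1361/π) × 1.010976 = 438.0 W/m².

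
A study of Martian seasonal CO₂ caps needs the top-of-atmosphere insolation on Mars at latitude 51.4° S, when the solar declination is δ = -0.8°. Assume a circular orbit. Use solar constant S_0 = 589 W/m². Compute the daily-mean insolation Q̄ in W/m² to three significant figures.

Q̄ ≈ 120 W/m²

cos h₀ = −tan(-51.4°) tan(-0.800°) = -0.0175, h₀ = 1.5883 rad.
Bracket: h₀ sin ϕ sin δ + cos ϕ cos δ sin h₀ = 1.5883×-0.78152×-0.01396 + 0.62388×0.99990×0.99985 = 0.017328 + 0.623724 = 0.641052.
Q̄ = (S_0/π) × [bracket] = (589/π) × 0.641052 = 120.2 W/m².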